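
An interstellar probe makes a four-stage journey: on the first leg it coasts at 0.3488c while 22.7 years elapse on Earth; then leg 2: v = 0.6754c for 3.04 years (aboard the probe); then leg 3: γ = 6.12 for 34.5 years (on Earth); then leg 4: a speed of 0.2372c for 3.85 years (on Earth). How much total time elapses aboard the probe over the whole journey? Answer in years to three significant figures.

Leg 1: γ = 1/√(1 − 0.3488²) = 1/√0.8783 = 1.067; τ_1 = 22.7/1.067 = 21.27 years.
Leg 2: 3.04 years is already measured aboard the probe.
Leg 3: γ = 6.12; τ_3 = 34.5/6.120 = 5.637 years.
Leg 4: γ = 1/√(1 − 0.2372²) = 1/√0.9437 = 1.029; τ_4 = 3.85/1.029 = 3.740 years.
Total: 21.27 + 3.040 + 5.637 + 3.740 years.

τ = 33.7 years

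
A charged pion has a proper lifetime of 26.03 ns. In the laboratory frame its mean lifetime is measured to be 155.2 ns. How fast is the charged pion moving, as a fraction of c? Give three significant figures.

v = 0.986c

γ = Δt/τ₀ = 155.2/26.03 = 5.962
β = √(1 − 1/γ²) = √(1 − 0.02813) = √0.9719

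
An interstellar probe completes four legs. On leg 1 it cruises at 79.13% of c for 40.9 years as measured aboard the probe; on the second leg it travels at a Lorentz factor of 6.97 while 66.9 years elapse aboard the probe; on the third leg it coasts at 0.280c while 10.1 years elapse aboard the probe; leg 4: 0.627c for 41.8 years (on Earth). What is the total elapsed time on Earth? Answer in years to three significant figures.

Δt = 586 years

Leg 1: β = 0.7913; γ = 1/√(1 − 0.7913²) = 1/√0.3738 = 1.636; Δt_1 = 1.636 × 40.9 = 66.89 years.
Leg 2: γ = 6.97; Δt_2 = 6.970 × 66.9 = 466.3 years.
Leg 3: γ = 1/√(1 − 0.280²) = 25/24 ≈ 1.042; Δt_3 = 1.042 × 10.1 = 10.52 years.
Leg 4: 41.8 years is already measured on Earth.
Total: 66.89 + 466.3 + 10.52 + 41.80 years.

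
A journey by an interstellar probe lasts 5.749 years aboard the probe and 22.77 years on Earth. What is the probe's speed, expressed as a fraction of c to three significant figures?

v = 0.968c

The proper time is measured aboard the probe (both events occur at the probe's location); Δt is measured on Earth. γ = Δt/τ = 22.77/5.749 = 3.961.
β = √(1 − 1/γ²) = √(1 − 0.06375) = √0.9363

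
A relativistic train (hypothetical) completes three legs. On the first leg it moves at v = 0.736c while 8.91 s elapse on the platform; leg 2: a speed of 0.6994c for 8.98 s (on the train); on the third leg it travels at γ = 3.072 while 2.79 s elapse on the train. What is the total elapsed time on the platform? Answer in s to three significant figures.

Leg 1: 8.91 s is already measured on the platform.
Leg 2: γ = 1/√(1 − 0.6994²) = 1/√0.5108 = 1.399; Δt_2 = 1.399 × 8.98 = 12.56 s.
Leg 3: γ = 3.072; Δt_3 = 3.072 × 2.79 = 8.571 s.
Total: 8.910 + 12.56 + 8.571 s.

Δt = 30.0 s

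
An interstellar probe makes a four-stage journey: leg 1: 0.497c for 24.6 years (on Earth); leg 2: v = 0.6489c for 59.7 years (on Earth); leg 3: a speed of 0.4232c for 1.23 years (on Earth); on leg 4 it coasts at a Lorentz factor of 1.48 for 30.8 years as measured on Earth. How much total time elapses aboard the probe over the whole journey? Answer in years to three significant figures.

Leg 1: γ = 1/√(1 − 0.497²) = 1/√0.7530 = 1.152; τ_1 = 24.6/1.152 = 21.35 years.
Leg 2: γ = 1/√(1 − 0.6489²) = 1/√0.5789 = 1.314; τ_2 = 59.7/1.314 = 45.42 years.
Leg 3: γ = 1/√(1 − 0.4232²) = 1/√0.8209 = 1.104; τ_3 = 1.23/1.104 = 1.114 years.
Leg 4: γ = 1.48; τ_4 = 30.8/1.480 = 20.81 years.
Total: 21.35 + 45.42 + 1.114 + 20.81 years.

τ = 88.7 years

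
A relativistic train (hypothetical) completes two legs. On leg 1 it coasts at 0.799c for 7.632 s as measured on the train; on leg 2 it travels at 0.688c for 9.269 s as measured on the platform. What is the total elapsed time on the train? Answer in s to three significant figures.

Leg 1: 7.632 s is already measured on the train.
Leg 2: γ = 1/√(1 − 0.688²) = 1/√0.5267 = 1.378; τ_2 = 9.269/1.378 = 6.727 s.
Total: 7.632 + 6.727 s.

τ = 14.4 s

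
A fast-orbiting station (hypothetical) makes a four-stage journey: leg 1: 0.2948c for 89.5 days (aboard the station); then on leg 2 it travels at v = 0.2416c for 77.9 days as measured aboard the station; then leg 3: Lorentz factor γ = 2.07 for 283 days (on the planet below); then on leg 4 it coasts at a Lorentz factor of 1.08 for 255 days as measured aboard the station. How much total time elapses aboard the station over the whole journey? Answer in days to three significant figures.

τ = 559 days

Leg 1: 89.5 days is already measured aboard the station.
Leg 2: 77.9 days is already measured aboard the station.
Leg 3: γ = 2.07; τ_3 = 283/2.070 = 136.7 days.
Leg 4: 255 days is already measured aboard the station.
Total: 89.50 + 77.90 + 136.7 + 255.0 days.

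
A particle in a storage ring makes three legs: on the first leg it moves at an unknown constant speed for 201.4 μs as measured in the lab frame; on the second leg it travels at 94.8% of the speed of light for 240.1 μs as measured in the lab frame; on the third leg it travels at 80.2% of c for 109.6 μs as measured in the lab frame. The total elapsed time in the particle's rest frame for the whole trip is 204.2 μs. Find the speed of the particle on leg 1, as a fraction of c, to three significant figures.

β = 0.951

Leg 1: speed unknown; τ_1 = 201.4/γ_1.
Leg 2: β = 0.948; γ = 1/√(1 − 0.948²) = 1/√0.1013 = 3.142; τ_2 = 240.1/3.142 = 76.42 μs.
Leg 3: β = 0.802; γ = 1/√(1 − 0.802²) = 1/√0.3568 = 1.674; τ_3 = 109.6/1.674 = 65.47 μs.
Total proper time: τ_1 + 76.42 + 65.47 = 204.2, so τ_1 = 204.2 − 141.9 = 62.32 μs.
γ_1 = 201.4/62.32 = 3.232; β = √(1 − 1/γ²) = √0.9043.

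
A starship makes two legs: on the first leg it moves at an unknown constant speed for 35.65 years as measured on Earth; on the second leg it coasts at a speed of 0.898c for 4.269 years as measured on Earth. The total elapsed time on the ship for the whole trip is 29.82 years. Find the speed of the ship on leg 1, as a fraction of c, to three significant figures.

Leg 1: speed unknown; τ_1 = 35.65/γ_1.
Leg 2: γ = 1/√(1 − 0.898²) = 1/√0.1936 = 2.273; τ_2 = 4.269/2.273 = 1.878 years.
Total proper time: τ_1 + 1.878 = 29.82, so τ_1 = 29.82 − 1.878 = 27.94 years.
γ_1 = 35.65/27.94 = 1.276; β = √(1 − 1/γ²) = √0.3857.

β = 0.621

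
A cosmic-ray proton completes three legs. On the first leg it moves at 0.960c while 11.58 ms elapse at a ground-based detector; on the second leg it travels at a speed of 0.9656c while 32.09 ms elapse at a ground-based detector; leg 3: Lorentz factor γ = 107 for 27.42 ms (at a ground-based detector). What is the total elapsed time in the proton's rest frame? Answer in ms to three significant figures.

Leg 1: γ = 1/√(1 − 0.960²) = 25/7 ≈ 3.571; τ_1 = 11.58/3.571 = 3.242 ms.
Leg 2: γ = 1/√(1 − 0.9656²) = 1/√0.06762 = 3.846; τ_2 = 32.09/3.846 = 8.344 ms.
Leg 3: γ = 107; τ_3 = 27.42/107.0 = 0.2563 ms.
Total: 3.242 + 8.344 + 0.2563 ms.

τ = 11.8 ms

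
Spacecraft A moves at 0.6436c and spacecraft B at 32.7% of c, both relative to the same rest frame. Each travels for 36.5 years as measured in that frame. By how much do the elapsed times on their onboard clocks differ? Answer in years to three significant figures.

|τ_A − τ_B| = 6.56 years

A: γ = 1/√(1 − 0.6436²) = 1/√0.5858 = 1.307; τ_A = 36.5/1.307 = 27.94 years.
B: β = 0.327; γ = 1/√(1 − 0.327²) = 1/√0.8931 = 1.058; τ_B = 36.5/1.058 = 34.49 years.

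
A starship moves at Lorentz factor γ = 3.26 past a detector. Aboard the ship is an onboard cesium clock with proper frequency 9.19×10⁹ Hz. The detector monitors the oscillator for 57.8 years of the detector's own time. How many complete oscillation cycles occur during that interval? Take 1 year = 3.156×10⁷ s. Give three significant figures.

γ = 3.26
During 57.8 years of lab time, the oscillator's proper time advances by τ = Δt/γ = 57.8/3.260 = 17.73 years = 5.596×10⁸ s.
N = f × τ = 9.19×10⁹ × 5.596×10⁸ = 5.142×10¹⁸.

N = 5.14×10¹⁸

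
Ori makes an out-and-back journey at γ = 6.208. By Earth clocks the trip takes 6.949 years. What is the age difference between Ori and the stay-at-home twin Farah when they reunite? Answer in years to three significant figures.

γ = 6.208
Ori's elapsed proper time: τ = 6.949/6.208 = 1.119 years.
Age gap = Δt − τ = 6.949 − 1.119 years.

Δt − τ = 5.83 years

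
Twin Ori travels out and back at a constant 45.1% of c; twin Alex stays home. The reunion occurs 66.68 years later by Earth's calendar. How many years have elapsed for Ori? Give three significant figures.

β = 0.451; γ = 1/√(1 − 0.451²) = 1/√0.7966 = 1.120
Ori's clock measures proper time along the trip: τ = Δt/γ = 66.68/1.120 years.

τ = 59.5 years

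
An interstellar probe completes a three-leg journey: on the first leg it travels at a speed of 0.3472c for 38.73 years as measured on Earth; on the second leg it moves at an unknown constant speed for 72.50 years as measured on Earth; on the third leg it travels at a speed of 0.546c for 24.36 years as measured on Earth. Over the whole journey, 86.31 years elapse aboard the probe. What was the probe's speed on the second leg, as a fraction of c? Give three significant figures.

Leg 1: γ = 1/√(1 − 0.3472²) = 1/√0.8795 = 1.066; τ_1 = 38.73/1.066 = 36.32 years.
Leg 2: speed unknown; τ_2 = 72.50/γ_2.
Leg 3: γ = 1/√(1 − 0.546²) = 1/√0.7019 = 1.194; τ_3 = 24.36/1.194 = 20.41 years.
Total proper time: 36.32 + τ_2 + 20.41 = 86.31, so τ_2 = 86.31 − 56.73 = 29.58 years.
γ_2 = 72.50/29.58 = 2.451; β = √(1 − 1/γ²) = √0.8335.

β = 0.913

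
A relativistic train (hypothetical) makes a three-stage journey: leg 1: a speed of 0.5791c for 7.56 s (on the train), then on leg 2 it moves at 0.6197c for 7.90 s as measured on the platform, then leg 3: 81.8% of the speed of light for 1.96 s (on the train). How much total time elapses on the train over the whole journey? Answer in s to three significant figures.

τ = 15.7 s

Leg 1: 7.56 s is already measured on the train.
Leg 2: γ = 1/√(1 − 0.6197²) = 1/√0.6160 = 1.274; τ_2 = 7.90/1.274 = 6.200 s.
Leg 3: 1.96 s is already measured on the train.
Total: 7.560 + 6.200 + 1.960 s.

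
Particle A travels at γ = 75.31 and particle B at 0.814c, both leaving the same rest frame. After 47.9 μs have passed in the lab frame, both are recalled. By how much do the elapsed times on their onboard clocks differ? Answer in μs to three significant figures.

A: γ = 75.31; τ_A = 47.9/75.31 = 0.6360 μs.
B: γ = 1/√(1 − 0.814²) = 1/√0.3374 = 1.722; τ_B = 47.9/1.722 = 27.82 μs.

|τ_A − τ_B| = 27.2 μs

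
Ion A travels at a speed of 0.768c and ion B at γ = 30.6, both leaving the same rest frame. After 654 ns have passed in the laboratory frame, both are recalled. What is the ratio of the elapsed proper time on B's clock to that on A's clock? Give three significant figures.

τ_B/τ_A = 0.0510

A: γ = 1/√(1 − 0.768²) = 1/√0.4102 = 1.561. B: γ = 30.6.
τ_A/τ_B = γ_B/γ_A = 30.60/1.561 = 19.60, so τ_B/τ_A = 0.05103.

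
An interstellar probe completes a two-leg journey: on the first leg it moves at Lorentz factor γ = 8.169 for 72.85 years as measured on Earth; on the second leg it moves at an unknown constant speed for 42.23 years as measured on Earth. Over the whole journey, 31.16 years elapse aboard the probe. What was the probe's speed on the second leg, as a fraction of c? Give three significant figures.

β = 0.850

Leg 1: γ = 8.169; τ_1 = 72.85/8.169 = 8.918 years.
Leg 2: speed unknown; τ_2 = 42.23/γ_2.
Total proper time: 8.918 + τ_2 = 31.16, so τ_2 = 31.16 − 8.918 = 22.24 years.
γ_2 = 42.23/22.24 = 1.899; β = √(1 − 1/γ²) = √0.7226.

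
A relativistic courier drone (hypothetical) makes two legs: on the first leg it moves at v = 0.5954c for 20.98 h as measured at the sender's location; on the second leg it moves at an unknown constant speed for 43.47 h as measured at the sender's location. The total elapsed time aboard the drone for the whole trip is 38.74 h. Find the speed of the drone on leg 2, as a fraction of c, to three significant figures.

β = 0.864

Leg 1: γ = 1/√(1 − 0.5954²) = 1/√0.6455 = 1.245; τ_1 = 20.98/1.245 = 16.86 h.
Leg 2: speed unknown; τ_2 = 43.47/γ_2.
Total proper time: 16.86 + τ_2 = 38.74, so τ_2 = 38.74 − 16.86 = 21.88 h.
γ_2 = 43.47/21.88 = 1.986; β = √(1 − 1/γ²) = √0.7466.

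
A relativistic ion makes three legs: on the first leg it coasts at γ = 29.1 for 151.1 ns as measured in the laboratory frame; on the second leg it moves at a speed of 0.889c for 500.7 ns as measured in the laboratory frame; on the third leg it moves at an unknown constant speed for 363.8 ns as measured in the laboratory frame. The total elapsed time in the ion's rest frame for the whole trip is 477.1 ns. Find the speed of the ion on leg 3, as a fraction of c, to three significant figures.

β = 0.745

Leg 1: γ = 29.1; τ_1 = 151.1/29.10 = 5.192 ns.
Leg 2: γ = 1/√(1 − 0.889²) = 1/√0.2097 = 2.184; τ_2 = 500.7/2.184 = 229.3 ns.
Leg 3: speed unknown; τ_3 = 363.8/γ_3.
Total proper time: 5.192 + 229.3 + τ_3 = 477.1, so τ_3 = 477.1 − 234.5 = 242.6 ns.
γ_3 = 363.8/242.6 = 1.499; β = √(1 − 1/γ²) = √0.5552.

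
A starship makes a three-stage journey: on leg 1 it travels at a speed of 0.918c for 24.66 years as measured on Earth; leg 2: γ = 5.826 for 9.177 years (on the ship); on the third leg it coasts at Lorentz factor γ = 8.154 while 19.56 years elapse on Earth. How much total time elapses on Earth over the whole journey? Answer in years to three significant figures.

Δt = 97.7 years

Leg 1: 24.66 years is already measured on Earth.
Leg 2: γ = 5.826; Δt_2 = 5.826 × 9.177 = 53.47 years.
Leg 3: 19.56 years is already measured on Earth.
Total: 24.66 + 53.47 + 19.56 years.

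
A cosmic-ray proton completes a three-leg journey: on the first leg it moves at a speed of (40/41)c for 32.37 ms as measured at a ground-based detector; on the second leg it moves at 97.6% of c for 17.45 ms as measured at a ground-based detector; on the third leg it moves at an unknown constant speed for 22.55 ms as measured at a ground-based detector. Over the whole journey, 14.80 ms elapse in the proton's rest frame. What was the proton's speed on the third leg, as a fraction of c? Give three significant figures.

Leg 1: γ = 1/√(1 − (40/41)²) = 41/9 ≈ 4.556; τ_1 = 32.37/4.556 = 7.106 ms.
Leg 2: β = 0.976; γ = 1/√(1 − 0.976²) = 1/√0.04742 = 4.592; τ_2 = 17.45/4.592 = 3.800 ms.
Leg 3: speed unknown; τ_3 = 22.55/γ_3.
Total proper time: 7.106 + 3.800 + τ_3 = 14.80, so τ_3 = 14.80 − 10.91 = 3.894 ms.
γ_3 = 22.55/3.894 = 5.791; β = √(1 − 1/γ²) = √0.9702.

β = 0.985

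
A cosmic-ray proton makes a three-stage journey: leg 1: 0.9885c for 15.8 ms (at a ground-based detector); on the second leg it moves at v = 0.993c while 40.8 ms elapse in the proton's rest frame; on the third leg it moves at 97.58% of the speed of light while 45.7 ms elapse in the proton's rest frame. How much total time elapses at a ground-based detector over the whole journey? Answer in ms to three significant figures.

Leg 1: 15.8 ms is already measured at a ground-based detector.
Leg 2: γ = 1/√(1 − 0.993²) = 1/√0.01395 = 8.466; Δt_2 = 8.466 × 40.8 = 345.4 ms.
Leg 3: β = 0.9758; γ = 1/√(1 − 0.9758²) = 1/√0.04781 = 4.573; Δt_3 = 4.573 × 45.7 = 209.0 ms.
Total: 15.80 + 345.4 + 209.0 ms.

Δt = 570 ms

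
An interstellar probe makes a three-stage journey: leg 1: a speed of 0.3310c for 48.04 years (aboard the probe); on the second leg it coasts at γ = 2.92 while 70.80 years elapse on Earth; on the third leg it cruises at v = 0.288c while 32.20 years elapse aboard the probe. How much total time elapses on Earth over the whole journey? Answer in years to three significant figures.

Δt = 155 years

Leg 1: γ = 1/√(1 − 0.3310²) = 1/√0.8904 = 1.060; Δt_1 = 1.060 × 48.04 = 50.91 years.
Leg 2: 70.80 years is already measured on Earth.
Leg 3: γ = 1/√(1 − 0.288²) = 1/√0.9171 = 1.044; Δt_3 = 1.044 × 32.20 = 33.62 years.
Total: 50.91 + 70.80 + 33.62 years.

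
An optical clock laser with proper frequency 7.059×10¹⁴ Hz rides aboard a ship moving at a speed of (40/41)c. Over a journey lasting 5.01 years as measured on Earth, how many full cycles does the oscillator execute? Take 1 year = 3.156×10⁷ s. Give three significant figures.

γ = 1/√(1 − (40/41)²) = 41/9 ≈ 4.556
The oscillator's own cycle count is N = f × τ where τ is the proper time on the ship. τ = Δt/γ = 5.01/4.556 = 1.100 years = 3.471×10⁷ s.
N = 7.059×10¹⁴ × 3.471×10⁷ = 2.450×10²².

N = 2.45×10²²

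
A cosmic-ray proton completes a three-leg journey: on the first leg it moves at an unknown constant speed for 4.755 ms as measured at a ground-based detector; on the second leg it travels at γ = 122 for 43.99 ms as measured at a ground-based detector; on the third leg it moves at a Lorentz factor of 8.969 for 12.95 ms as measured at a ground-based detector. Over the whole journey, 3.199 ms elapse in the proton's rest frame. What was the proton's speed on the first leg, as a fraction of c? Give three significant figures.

β = 0.956

Leg 1: speed unknown; τ_1 = 4.755/γ_1.
Leg 2: γ = 122; τ_2 = 43.99/122.0 = 0.3606 ms.
Leg 3: γ = 8.969; τ_3 = 12.95/8.969 = 1.444 ms.
Total proper time: τ_1 + 0.3606 + 1.444 = 3.199, so τ_1 = 3.199 − 1.804 = 1.395 ms.
γ_1 = 4.755/1.395 = 3.410; β = √(1 − 1/γ²) = √0.9140.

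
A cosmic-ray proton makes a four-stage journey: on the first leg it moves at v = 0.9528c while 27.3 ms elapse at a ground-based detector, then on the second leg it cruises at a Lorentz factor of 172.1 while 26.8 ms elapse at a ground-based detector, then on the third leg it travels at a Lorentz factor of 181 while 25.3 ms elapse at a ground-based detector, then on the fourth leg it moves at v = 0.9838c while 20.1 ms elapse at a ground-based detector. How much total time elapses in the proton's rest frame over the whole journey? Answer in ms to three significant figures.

τ = 12.2 ms

Leg 1: γ = 1/√(1 − 0.9528²) = 1/√0.09217 = 3.294; τ_1 = 27.3/3.294 = 8.288 ms.
Leg 2: γ = 172.1; τ_2 = 26.8/172.1 = 0.1557 ms.
Leg 3: γ = 181; τ_3 = 25.3/181.0 = 0.1398 ms.
Leg 4: γ = 1/√(1 − 0.9838²) = 1/√0.03214 = 5.578; τ_4 = 20.1/5.578 = 3.603 ms.
Total: 8.288 + 0.1557 + 0.1398 + 3.603 ms.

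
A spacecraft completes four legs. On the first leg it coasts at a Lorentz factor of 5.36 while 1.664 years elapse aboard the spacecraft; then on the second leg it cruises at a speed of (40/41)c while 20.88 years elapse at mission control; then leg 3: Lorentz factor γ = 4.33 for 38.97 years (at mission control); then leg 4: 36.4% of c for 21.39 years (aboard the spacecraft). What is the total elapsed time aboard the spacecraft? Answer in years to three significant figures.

Leg 1: 1.664 years is already measured aboard the spacecraft.
Leg 2: γ = 1/√(1 − (40/41)²) = 41/9 ≈ 4.556; τ_2 = 20.88/4.556 = 4.583 years.
Leg 3: γ = 4.33; τ_3 = 38.97/4.330 = 9.000 years.
Leg 4: 21.39 years is already measured aboard the spacecraft.
Total: 1.664 + 4.583 + 9.000 + 21.39 years.

τ = 36.6 years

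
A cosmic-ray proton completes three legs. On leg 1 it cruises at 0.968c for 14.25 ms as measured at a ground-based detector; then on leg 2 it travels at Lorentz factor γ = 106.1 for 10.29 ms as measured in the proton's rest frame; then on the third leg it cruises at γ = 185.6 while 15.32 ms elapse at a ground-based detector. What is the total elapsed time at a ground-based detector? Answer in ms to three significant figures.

Δt = 1120 ms

Leg 1: 14.25 ms is already measured at a ground-based detector.
Leg 2: γ = 106.1; Δt_2 = 106.1 × 10.29 = 1092 ms.
Leg 3: 15.32 ms is already measured at a ground-based detector.
Total: 14.25 + 1092 + 15.32 ms.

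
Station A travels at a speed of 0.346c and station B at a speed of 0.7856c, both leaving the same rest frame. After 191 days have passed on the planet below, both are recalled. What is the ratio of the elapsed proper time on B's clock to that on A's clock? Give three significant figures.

τ_B/τ_A = 0.659

A: γ = 1/√(1 − 0.346²) = 1/√0.8803 = 1.066. B: γ = 1/√(1 − 0.7856²) = 1/√0.3828 = 1.616.
τ_A/τ_B = γ_B/γ_A = 1.616/1.066 = 1.516, so τ_B/τ_A = 0.6595.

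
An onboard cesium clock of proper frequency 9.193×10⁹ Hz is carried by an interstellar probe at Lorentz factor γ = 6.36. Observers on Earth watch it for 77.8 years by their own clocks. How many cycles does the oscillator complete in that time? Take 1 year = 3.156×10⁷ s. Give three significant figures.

N = 3.55×10¹⁸

γ = 6.36
During 77.8 years of lab time, the oscillator's proper time advances by τ = Δt/γ = 77.8/6.360 = 12.23 years = 3.861×10⁸ s.
N = f × τ = 9.193×10⁹ × 3.861×10⁸ = 3.549×10¹⁸.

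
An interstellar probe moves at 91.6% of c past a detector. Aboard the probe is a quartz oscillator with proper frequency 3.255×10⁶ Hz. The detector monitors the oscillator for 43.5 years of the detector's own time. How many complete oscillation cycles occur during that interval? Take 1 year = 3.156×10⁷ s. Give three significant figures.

N = 1.79×10¹⁵

β = 0.916; γ = 1/√(1 − 0.916²) = 1/√0.1609 = 2.493
During 43.5 years of lab time, the oscillator's proper time advances by τ = Δt/γ = 43.5/2.493 = 17.45 years = 5.508×10⁸ s.
N = f × τ = 3.255×10⁶ × 5.508×10⁸ = 1.793×10¹⁵.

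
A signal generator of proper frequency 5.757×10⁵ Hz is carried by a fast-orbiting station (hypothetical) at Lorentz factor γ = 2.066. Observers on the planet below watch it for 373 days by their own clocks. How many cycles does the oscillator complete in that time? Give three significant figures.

N = 8.98×10¹²

γ = 2.066
During 373 days of lab time, the oscillator's proper time advances by τ = Δt/γ = 373/2.066 = 180.5 days = 1.560×10⁷ s.
N = f × τ = 5.757×10⁵ × 1.560×10⁷ = 8.980×10¹².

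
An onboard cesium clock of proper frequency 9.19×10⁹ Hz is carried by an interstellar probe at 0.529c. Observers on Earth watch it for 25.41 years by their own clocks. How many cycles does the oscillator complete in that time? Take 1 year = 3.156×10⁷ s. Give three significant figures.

γ = 1/√(1 − 0.529²) = 1/√0.7202 = 1.178
During 25.41 years of lab time, the oscillator's proper time advances by τ = Δt/γ = 25.41/1.178 = 21.56 years = 6.805×10⁸ s.
N = f × τ = 9.19×10⁹ × 6.805×10⁸ = 6.254×10¹⁸.

N = 6.25×10¹⁸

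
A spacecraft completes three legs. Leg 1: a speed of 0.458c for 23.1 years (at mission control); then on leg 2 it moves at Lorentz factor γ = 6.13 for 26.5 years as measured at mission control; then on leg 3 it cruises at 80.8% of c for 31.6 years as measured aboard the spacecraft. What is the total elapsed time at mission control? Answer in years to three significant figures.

Leg 1: 23.1 years is already measured at mission control.
Leg 2: 26.5 years is already measured at mission control.
Leg 3: β = 0.808; γ = 1/√(1 − 0.808²) = 1/√0.3471 = 1.697; Δt_3 = 1.697 × 31.6 = 53.63 years.
Total: 23.10 + 26.50 + 53.63 years.

Δt = 103 years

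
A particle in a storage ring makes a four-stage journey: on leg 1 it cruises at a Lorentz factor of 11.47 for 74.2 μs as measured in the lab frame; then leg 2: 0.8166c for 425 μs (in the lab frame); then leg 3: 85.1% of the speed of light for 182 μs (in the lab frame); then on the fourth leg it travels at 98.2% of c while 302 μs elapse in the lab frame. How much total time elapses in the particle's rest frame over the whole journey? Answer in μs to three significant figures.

τ = 404 μs

Leg 1: γ = 11.47; τ_1 = 74.2/11.47 = 6.469 μs.
Leg 2: γ = 1/√(1 − 0.8166²) = 1/√0.3332 = 1.732; τ_2 = 425/1.732 = 245.3 μs.
Leg 3: β = 0.851; γ = 1/√(1 − 0.851²) = 1/√0.2758 = 1.904; τ_3 = 182/1.904 = 95.58 μs.
Leg 4: β = 0.982; γ = 1/√(1 − 0.982²) = 1/√0.03568 = 5.294; τ_4 = 302/5.294 = 57.04 μs.
Total: 6.469 + 245.3 + 95.58 + 57.04 μs.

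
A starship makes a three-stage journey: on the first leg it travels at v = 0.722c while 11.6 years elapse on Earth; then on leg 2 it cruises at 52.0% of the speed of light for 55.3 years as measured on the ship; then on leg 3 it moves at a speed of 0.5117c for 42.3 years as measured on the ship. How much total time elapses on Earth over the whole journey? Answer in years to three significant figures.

Leg 1: 11.6 years is already measured on Earth.
Leg 2: β = 0.520; γ = 1/√(1 − 0.520²) = 1/√0.7296 = 1.171; Δt_2 = 1.171 × 55.3 = 64.74 years.
Leg 3: γ = 1/√(1 − 0.5117²) = 1/√0.7382 = 1.164; Δt_3 = 1.164 × 42.3 = 49.23 years.
Total: 11.60 + 64.74 + 49.23 years.

Δt = 126 years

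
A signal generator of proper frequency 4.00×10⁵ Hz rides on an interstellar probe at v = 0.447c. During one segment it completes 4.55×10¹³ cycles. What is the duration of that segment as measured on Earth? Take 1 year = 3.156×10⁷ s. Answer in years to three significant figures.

Δt = 4.03 years

γ = 1/√(1 − 0.447²) = 1/√0.8002 = 1.118
Proper time for N cycles: τ = N/f = 4.55×10¹³/(4.00×10⁵) = 1.137×10⁸ s = 3.604 years.
Lab-frame duration Δt = γτ = 1.118 × 3.604 = 4.029 years.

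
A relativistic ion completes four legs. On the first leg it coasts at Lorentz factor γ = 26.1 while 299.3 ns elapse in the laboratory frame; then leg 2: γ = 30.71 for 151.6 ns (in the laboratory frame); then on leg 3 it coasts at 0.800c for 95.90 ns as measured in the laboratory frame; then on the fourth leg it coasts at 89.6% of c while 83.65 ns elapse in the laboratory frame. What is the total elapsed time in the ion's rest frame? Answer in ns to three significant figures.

Leg 1: γ = 26.1; τ_1 = 299.3/26.10 = 11.47 ns.
Leg 2: γ = 30.71; τ_2 = 151.6/30.71 = 4.937 ns.
Leg 3: γ = 1/√(1 − 0.800²) = 5/3 ≈ 1.667; τ_3 = 95.90/1.667 = 57.54 ns.
Leg 4: β = 0.896; γ = 1/√(1 − 0.896²) = 1/√0.1972 = 2.252; τ_4 = 83.65/2.252 = 37.15 ns.
Total: 11.47 + 4.937 + 57.54 + 37.15 ns.

τ = 111 ns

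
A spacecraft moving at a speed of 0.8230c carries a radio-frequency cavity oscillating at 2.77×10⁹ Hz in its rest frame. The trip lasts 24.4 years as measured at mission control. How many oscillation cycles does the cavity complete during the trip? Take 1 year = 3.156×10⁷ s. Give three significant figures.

γ = 1/√(1 − 0.8230²) = 1/√0.3227 = 1.760
The oscillator's own cycle count is N = f × τ where τ is the proper time aboard the spacecraft. τ = Δt/γ = 24.4/1.760 = 13.86 years = 4.374×10⁸ s.
N = 2.77×10⁹ × 4.374×10⁸ = 1.212×10¹⁸.

N = 1.21×10¹⁸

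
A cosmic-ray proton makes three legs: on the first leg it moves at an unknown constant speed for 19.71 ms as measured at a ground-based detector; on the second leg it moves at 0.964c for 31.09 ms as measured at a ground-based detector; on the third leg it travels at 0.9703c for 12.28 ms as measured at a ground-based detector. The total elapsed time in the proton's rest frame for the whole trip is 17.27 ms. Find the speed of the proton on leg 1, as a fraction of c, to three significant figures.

Leg 1: speed unknown; τ_1 = 19.71/γ_1.
Leg 2: γ = 1/√(1 − 0.964²) = 1/√0.07070 = 3.761; τ_2 = 31.09/3.761 = 8.267 ms.
Leg 3: γ = 1/√(1 − 0.9703²) = 1/√0.05852 = 4.134; τ_3 = 12.28/4.134 = 2.971 ms.
Total proper time: τ_1 + 8.267 + 2.971 = 17.27, so τ_1 = 17.27 − 11.24 = 6.033 ms.
γ_1 = 19.71/6.033 = 3.267; β = √(1 − 1/γ²) = √0.9063.

β = 0.952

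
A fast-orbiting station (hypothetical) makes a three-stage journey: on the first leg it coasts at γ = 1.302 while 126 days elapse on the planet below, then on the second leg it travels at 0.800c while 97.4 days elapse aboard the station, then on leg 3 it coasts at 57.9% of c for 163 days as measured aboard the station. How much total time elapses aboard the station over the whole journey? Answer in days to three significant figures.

τ = 357 days

Leg 1: γ = 1.302; τ_1 = 126/1.302 = 96.77 days.
Leg 2: 97.4 days is already measured aboard the station.
Leg 3: 163 days is already measured aboard the station.
Total: 96.77 + 97.40 + 163.0 days.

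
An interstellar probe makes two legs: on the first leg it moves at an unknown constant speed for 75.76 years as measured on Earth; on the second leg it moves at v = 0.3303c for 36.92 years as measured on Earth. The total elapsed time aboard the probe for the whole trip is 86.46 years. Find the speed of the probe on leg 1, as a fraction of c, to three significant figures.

Leg 1: speed unknown; τ_1 = 75.76/γ_1.
Leg 2: γ = 1/√(1 − 0.3303²) = 1/√0.8909 = 1.059; τ_2 = 36.92/1.059 = 34.85 years.
Total proper time: τ_1 + 34.85 = 86.46, so τ_1 = 86.46 − 34.85 = 51.61 years.
γ_1 = 75.76/51.61 = 1.468; β = √(1 − 1/γ²) = √0.5359.

β = 0.732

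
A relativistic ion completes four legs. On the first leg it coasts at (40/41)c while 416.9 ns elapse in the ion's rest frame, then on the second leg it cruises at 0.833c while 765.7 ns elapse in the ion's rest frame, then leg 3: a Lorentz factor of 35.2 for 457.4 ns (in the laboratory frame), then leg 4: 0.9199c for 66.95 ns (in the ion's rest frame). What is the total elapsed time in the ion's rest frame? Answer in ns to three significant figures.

τ = 1260 ns

Leg 1: 416.9 ns is already measured in the ion's rest frame.
Leg 2: 765.7 ns is already measured in the ion's rest frame.
Leg 3: γ = 35.2; τ_3 = 457.4/35.20 = 12.99 ns.
Leg 4: 66.95 ns is already measured in the ion's rest frame.
Total: 416.9 + 765.7 + 12.99 + 66.95 ns.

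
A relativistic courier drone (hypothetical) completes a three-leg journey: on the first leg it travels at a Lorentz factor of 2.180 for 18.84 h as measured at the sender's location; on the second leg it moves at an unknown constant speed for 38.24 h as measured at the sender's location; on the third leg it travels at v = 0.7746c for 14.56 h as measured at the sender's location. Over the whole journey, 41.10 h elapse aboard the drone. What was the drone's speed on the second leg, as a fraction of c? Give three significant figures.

β = 0.794

Leg 1: γ = 2.180; τ_1 = 18.84/2.180 = 8.642 h.
Leg 2: speed unknown; τ_2 = 38.24/γ_2.
Leg 3: γ = 1/√(1 − 0.7746²) = 1/√0.4000 = 1.581; τ_3 = 14.56/1.581 = 9.208 h.
Total proper time: 8.642 + τ_2 + 9.208 = 41.10, so τ_2 = 41.10 − 17.85 = 23.25 h.
γ_2 = 38.24/23.25 = 1.645; β = √(1 − 1/γ²) = √0.6304.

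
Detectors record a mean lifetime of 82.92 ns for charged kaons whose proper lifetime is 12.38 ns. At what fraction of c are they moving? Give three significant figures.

γ = Δt/τ₀ = 82.92/12.38 = 6.698
β = √(1 − 1/γ²) = √(1 − 0.02229) = √0.9777

v = 0.989c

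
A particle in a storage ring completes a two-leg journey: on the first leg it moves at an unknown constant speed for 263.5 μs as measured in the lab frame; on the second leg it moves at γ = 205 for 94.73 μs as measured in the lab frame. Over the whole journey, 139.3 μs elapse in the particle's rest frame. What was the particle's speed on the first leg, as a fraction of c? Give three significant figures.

β = 0.850

Leg 1: speed unknown; τ_1 = 263.5/γ_1.
Leg 2: γ = 205; τ_2 = 94.73/205.0 = 0.4621 μs.
Total proper time: τ_1 + 0.4621 = 139.3, so τ_1 = 139.3 − 0.4621 = 138.8 μs.
γ_1 = 263.5/138.8 = 1.898; β = √(1 − 1/γ²) = √0.7224.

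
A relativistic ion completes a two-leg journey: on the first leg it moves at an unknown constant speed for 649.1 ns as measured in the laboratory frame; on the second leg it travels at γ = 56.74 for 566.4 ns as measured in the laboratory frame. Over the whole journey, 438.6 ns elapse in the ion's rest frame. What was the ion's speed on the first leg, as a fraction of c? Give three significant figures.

Leg 1: speed unknown; τ_1 = 649.1/γ_1.
Leg 2: γ = 56.74; τ_2 = 566.4/56.74 = 9.982 ns.
Total proper time: τ_1 + 9.982 = 438.6, so τ_1 = 438.6 − 9.982 = 428.6 ns.
γ_1 = 649.1/428.6 = 1.514; β = √(1 − 1/γ²) = √0.5640.

β = 0.751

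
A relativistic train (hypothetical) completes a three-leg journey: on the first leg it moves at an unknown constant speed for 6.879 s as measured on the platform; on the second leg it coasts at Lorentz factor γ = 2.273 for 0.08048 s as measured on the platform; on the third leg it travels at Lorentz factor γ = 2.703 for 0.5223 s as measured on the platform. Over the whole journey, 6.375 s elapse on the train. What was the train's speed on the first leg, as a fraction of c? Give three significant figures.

Leg 1: speed unknown; τ_1 = 6.879/γ_1.
Leg 2: γ = 2.273; τ_2 = 0.08048/2.273 = 0.03541 s.
Leg 3: γ = 2.703; τ_3 = 0.5223/2.703 = 0.1932 s.
Total proper time: τ_1 + 0.03541 + 0.1932 = 6.375, so τ_1 = 6.375 − 0.2286 = 6.146 s.
γ_1 = 6.879/6.146 = 1.119; β = √(1 − 1/γ²) = √0.2017.

β = 0.449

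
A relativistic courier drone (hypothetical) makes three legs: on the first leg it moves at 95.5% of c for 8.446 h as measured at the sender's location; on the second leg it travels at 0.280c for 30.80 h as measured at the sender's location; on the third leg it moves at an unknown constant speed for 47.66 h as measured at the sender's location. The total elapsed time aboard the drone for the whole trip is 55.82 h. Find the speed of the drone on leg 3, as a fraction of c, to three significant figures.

Leg 1: β = 0.955; γ = 1/√(1 − 0.955²) = 1/√0.08798 = 3.371; τ_1 = 8.446/3.371 = 2.505 h.
Leg 2: γ = 1/√(1 − 0.280²) = 25/24 ≈ 1.042; τ_2 = 30.80/1.042 = 29.57 h.
Leg 3: speed unknown; τ_3 = 47.66/γ_3.
Total proper time: 2.505 + 29.57 + τ_3 = 55.82, so τ_3 = 55.82 − 32.07 = 23.75 h.
γ_3 = 47.66/23.75 = 2.007; β = √(1 − 1/γ²) = √0.7517.

β = 0.867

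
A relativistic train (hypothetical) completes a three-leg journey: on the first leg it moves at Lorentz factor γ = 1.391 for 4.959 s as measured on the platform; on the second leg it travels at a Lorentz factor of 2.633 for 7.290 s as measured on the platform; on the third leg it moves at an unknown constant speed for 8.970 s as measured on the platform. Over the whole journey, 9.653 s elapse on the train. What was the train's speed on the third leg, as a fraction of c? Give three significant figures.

β = 0.929

Leg 1: γ = 1.391; τ_1 = 4.959/1.391 = 3.565 s.
Leg 2: γ = 2.633; τ_2 = 7.290/2.633 = 2.769 s.
Leg 3: speed unknown; τ_3 = 8.970/γ_3.
Total proper time: 3.565 + 2.769 + τ_3 = 9.653, so τ_3 = 9.653 − 6.334 = 3.319 s.
γ_3 = 8.970/3.319 = 2.702; β = √(1 − 1/γ²) = √0.8631.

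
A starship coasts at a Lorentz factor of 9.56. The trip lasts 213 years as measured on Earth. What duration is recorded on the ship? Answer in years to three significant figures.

τ = 22.3 years

γ = 9.56
The interval measured on Earth is the dilated one; the clock on the ship measures the proper time τ = Δt/γ = 213/9.560 years.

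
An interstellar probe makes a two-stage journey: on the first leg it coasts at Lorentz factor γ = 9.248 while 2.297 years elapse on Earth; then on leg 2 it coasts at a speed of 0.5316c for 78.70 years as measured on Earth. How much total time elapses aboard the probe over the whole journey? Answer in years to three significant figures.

τ = 66.9 years

Leg 1: γ = 9.248; τ_1 = 2.297/9.248 = 0.2484 years.
Leg 2: γ = 1/√(1 − 0.5316²) = 1/√0.7174 = 1.181; τ_2 = 78.70/1.181 = 66.66 years.
Total: 0.2484 + 66.66 years.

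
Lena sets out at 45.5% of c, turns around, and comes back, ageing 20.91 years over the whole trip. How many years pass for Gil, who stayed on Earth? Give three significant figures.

β = 0.455; γ = 1/√(1 − 0.455²) = 1/√0.7930 = 1.123
Earth-frame duration is the dilated interval: Δt = γτ = 1.123 × 20.91 years.

Δt = 23.5 years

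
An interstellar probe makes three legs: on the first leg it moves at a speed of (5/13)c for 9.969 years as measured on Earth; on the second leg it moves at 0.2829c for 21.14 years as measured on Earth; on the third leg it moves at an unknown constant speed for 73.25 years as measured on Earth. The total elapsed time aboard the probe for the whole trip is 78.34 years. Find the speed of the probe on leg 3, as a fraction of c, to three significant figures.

Leg 1: γ = 1/√(1 − (5/13)²) = 13/12 ≈ 1.083; τ_1 = 9.969/1.083 = 9.202 years.
Leg 2: γ = 1/√(1 − 0.2829²) = 1/√0.9200 = 1.043; τ_2 = 21.14/1.043 = 20.28 years.
Leg 3: speed unknown; τ_3 = 73.25/γ_3.
Total proper time: 9.202 + 20.28 + τ_3 = 78.34, so τ_3 = 78.34 − 29.48 = 48.86 years.
γ_3 = 73.25/48.86 = 1.499; β = √(1 − 1/γ²) = √0.5550.

β = 0.745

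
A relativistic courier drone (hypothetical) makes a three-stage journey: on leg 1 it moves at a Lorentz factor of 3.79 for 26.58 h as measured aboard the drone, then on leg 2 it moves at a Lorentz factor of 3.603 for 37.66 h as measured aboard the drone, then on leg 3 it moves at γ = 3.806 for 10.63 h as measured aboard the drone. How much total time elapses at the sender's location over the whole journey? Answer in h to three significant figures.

Δt = 277 h

Leg 1: γ = 3.79; Δt_1 = 3.790 × 26.58 = 100.7 h.
Leg 2: γ = 3.603; Δt_2 = 3.603 × 37.66 = 135.7 h.
Leg 3: γ = 3.806; Δt_3 = 3.806 × 10.63 = 40.46 h.
Total: 100.7 + 135.7 + 40.46 h.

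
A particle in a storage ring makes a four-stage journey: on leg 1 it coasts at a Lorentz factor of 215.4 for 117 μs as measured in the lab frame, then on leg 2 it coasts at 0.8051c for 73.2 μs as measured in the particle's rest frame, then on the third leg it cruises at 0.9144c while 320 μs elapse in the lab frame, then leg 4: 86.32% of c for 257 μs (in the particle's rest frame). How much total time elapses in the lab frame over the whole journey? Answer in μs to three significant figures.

Δt = 1070 μs

Leg 1: 117 μs is already measured in the lab frame.
Leg 2: γ = 1/√(1 − 0.8051²) = 1/√0.3518 = 1.686; Δt_2 = 1.686 × 73.2 = 123.4 μs.
Leg 3: 320 μs is already measured in the lab frame.
Leg 4: β = 0.8632; γ = 1/√(1 − 0.8632²) = 1/√0.2549 = 1.981; Δt_4 = 1.981 × 257 = 509.0 μs.
Total: 117.0 + 123.4 + 320.0 + 509.0 μs.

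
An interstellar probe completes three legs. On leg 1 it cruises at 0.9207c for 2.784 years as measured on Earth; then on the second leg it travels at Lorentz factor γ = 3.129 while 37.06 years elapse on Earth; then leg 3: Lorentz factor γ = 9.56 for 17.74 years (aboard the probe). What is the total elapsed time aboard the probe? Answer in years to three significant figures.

Leg 1: γ = 1/√(1 − 0.9207²) = 1/√0.1523 = 2.562; τ_1 = 2.784/2.562 = 1.087 years.
Leg 2: γ = 3.129; τ_2 = 37.06/3.129 = 11.84 years.
Leg 3: 17.74 years is already measured aboard the probe.
Total: 1.087 + 11.84 + 17.74 years.

τ = 30.7 years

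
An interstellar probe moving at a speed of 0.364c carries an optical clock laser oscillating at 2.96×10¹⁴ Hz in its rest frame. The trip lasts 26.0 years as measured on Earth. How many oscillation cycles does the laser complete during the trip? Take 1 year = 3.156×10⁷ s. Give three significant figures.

γ = 1/√(1 − 0.364²) = 1/√0.8675 = 1.074
The oscillator's own cycle count is N = f × τ where τ is the proper time aboard the probe. τ = Δt/γ = 26.0/1.074 = 24.22 years = 7.643×10⁸ s.
N = 2.96×10¹⁴ × 7.643×10⁸ = 2.262×10²³.

N = 2.26×10²³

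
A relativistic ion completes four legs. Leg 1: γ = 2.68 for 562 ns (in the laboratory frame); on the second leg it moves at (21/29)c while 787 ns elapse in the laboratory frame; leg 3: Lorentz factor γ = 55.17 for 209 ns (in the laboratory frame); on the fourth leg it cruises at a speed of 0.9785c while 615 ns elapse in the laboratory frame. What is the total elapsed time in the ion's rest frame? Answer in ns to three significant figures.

τ = 883 ns

Leg 1: γ = 2.68; τ_1 = 562/2.680 = 209.7 ns.
Leg 2: γ = 1/√(1 − (21/29)²) = 29/20 = 1.450; τ_2 = 787/1.450 = 542.8 ns.
Leg 3: γ = 55.17; τ_3 = 209/55.17 = 3.788 ns.
Leg 4: γ = 1/√(1 − 0.9785²) = 1/√0.04254 = 4.849; τ_4 = 615/4.849 = 126.8 ns.
Total: 209.7 + 542.8 + 3.788 + 126.8 ns.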